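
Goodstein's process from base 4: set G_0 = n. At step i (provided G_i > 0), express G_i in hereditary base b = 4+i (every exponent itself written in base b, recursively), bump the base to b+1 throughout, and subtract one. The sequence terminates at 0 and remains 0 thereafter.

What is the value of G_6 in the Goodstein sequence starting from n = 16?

step 0: 16 = 4^2; sub 5 for 4: 5^2; = 25; G_1 = 25−1 = 24
step 1: 24 = 4·5 + 4; sub 6 for 5: 4·6 + 4; = 28; G_2 = 28−1 = 27
step 2: 27 = 4·6 + 3; sub 7 for 6: 4·7 + 3; = 31; G_3 = 31−1 = 30
step 3: 30 = 4·7 + 2; sub 8 for 7: 4·8 + 2; = 34; G_4 = 34−1 = 33
step 4: 33 = 4·8 + 1; sub 9 for 8: 4·9 + 1; = 37; G_5 = 37−1 = 36
step 5: 36 = 4·9; sub 10 for 9: 4·10; = 40; G_6 = 40−1 = 39

39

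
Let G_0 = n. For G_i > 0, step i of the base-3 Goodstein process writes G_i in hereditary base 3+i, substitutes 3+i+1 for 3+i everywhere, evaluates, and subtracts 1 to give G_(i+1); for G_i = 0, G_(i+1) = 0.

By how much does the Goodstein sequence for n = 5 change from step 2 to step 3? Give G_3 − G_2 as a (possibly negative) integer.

0

(0) 5|_3 = 3 + 2 ↦ 4 + 2|_4 = 6 ⇒ 5
(1) 5|_4 = 4 + 1 ↦ 5 + 1|_5 = 6 ⇒ 5
(2) 5|_5 = 5 ↦ 6|_6 = 6 ⇒ 5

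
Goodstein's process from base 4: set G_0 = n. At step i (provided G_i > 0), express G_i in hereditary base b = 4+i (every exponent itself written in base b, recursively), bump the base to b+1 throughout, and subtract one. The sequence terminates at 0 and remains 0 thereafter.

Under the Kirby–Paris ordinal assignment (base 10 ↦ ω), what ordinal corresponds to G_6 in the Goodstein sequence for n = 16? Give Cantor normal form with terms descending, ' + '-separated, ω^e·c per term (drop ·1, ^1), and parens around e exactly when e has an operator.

ω·3 + 9

[0] 16 ≡ 4^2 (base 4). Lift 5: 25. −1: 24.
[1] 24 ≡ 4·5 + 4 (base 5). Lift 6: 28. −1: 27.
[2] 27 ≡ 4·6 + 3 (base 6). Lift 7: 31. −1: 30.
[3] 30 ≡ 4·7 + 2 (base 7). Lift 8: 34. −1: 33.
[4] 33 ≡ 4·8 + 1 (base 8). Lift 9: 37. −1: 36.
[5] 36 ≡ 4·9 (base 9). Lift 10: 40. −1: 39.
[6] 39 ≡ 3·10 + 9 (base 10). Lift 11: 42. −1: 41.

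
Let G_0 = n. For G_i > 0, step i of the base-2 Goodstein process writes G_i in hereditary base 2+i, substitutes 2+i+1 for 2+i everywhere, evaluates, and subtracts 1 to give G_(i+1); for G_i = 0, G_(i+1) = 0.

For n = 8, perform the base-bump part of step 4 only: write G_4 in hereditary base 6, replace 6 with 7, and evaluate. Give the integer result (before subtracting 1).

(0) 8|_2 = 2^(2 + 1) ↦ 3^(3 + 1)|_3 = 81 ⇒ 80
(1) 80|_3 = 2·3^3 + 2·3^2 + 2·3 + 2 ↦ 2·4^4 + 2·4^2 + 2·4 + 2|_4 = 554 ⇒ 553
(2) 553|_4 = 2·4^4 + 2·4^2 + 2·4 + 1 ↦ 2·5^5 + 2·5^2 + 2·5 + 1|_5 = 6311 ⇒ 6310
(3) 6310|_5 = 2·5^5 + 2·5^2 + 2·5 ↦ 2·6^6 + 2·6^2 + 2·6|_6 = 93396 ⇒ 93395
(4) 93395|_6 = 2·6^6 + 2·6^2 + 6 + 5 ↦ 2·7^7 + 2·7^2 + 7 + 5|_7 = 1647196 ⇒ 1647195

1647196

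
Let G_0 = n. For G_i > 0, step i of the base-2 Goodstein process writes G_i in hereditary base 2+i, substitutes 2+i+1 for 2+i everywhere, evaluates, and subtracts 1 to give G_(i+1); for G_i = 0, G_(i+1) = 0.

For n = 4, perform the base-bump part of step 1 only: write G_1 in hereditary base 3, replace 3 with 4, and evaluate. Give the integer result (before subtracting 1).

G_0=4  [base 2] 2^2  →[2↦3]→  3^3 = 27  −1 ⇒ G_1=26
G_1=26  [base 3] 2·3^2 + 2·3 + 2  →[3↦4]→  2·4^2 + 2·4 + 2 = 42  −1 ⇒ G_2=41

42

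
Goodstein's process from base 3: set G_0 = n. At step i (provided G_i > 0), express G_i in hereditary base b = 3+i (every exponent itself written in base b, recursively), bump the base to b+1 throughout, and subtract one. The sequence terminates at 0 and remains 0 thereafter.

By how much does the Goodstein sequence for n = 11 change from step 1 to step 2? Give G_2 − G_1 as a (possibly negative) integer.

i=0: 11 = 3^2 + 2 (b=3); 3→4: 4^2 + 2 = 18; 18−1 = 17
i=1: 17 = 4^2 + 1 (b=4); 4→5: 5^2 + 1 = 26; 26−1 = 25

8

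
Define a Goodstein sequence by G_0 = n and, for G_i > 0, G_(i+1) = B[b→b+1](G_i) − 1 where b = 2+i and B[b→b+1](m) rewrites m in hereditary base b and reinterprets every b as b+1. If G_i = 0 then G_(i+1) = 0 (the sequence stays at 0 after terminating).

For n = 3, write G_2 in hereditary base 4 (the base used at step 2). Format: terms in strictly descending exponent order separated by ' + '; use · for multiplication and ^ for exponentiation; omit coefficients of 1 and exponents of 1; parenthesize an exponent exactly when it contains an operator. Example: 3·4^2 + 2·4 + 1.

3

step 0: 3 = 2 + 1; sub 3 for 2: 3 + 1; = 4; G_1 = 4−1 = 3
step 1: 3 = 3; sub 4 for 3: 4; = 4; G_2 = 4−1 = 3
step 2: 3 = 3; sub 5 for 4: 3; = 3; G_3 = 3−1 = 2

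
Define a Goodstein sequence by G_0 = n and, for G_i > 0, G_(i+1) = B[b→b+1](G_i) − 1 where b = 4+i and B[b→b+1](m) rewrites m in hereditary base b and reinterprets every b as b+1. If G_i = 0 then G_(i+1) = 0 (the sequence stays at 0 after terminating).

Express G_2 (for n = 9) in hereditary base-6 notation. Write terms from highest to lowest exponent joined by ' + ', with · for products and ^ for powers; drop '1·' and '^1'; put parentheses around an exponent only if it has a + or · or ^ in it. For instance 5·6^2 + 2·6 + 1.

9 —HB4→ 2·4 + 1 —bump→ 2·5 + 1 = 11 —(−1)→ 10
10 —HB5→ 2·5 —bump→ 2·6 = 12 —(−1)→ 11

6 + 5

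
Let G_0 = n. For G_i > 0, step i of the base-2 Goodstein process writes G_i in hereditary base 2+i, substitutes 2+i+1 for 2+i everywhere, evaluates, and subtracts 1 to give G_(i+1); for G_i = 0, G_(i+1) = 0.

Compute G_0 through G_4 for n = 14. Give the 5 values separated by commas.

14, 110, 1281, 18750, 326591

step 0: 14 = 2^(2 + 1) + 2^2 + 2; sub 3 for 2: 3^(3 + 1) + 3^3 + 3; = 111; G_1 = 111−1 = 110
step 1: 110 = 3^(3 + 1) + 3^3 + 2; sub 4 for 3: 4^(4 + 1) + 4^4 + 2; = 1282; G_2 = 1282−1 = 1281
step 2: 1281 = 4^(4 + 1) + 4^4 + 1; sub 5 for 4: 5^(5 + 1) + 5^5 + 1; = 18751; G_3 = 18751−1 = 18750
step 3: 18750 = 5^(5 + 1) + 5^5; sub 6 for 5: 6^(6 + 1) + 6^6; = 326592; G_4 = 326592−1 = 326591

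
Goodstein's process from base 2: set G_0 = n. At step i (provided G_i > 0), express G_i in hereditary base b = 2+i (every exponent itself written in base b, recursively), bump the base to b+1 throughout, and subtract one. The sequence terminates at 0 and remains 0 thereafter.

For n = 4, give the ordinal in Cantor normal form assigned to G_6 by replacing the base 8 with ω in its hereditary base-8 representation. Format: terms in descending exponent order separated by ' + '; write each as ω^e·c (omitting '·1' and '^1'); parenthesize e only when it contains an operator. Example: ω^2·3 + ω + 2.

(0) 4|_2 = 2^2 ↦ 3^3|_3 = 27 ⇒ 26
(1) 26|_3 = 2·3^2 + 2·3 + 2 ↦ 2·4^2 + 2·4 + 2|_4 = 42 ⇒ 41
(2) 41|_4 = 2·4^2 + 2·4 + 1 ↦ 2·5^2 + 2·5 + 1|_5 = 61 ⇒ 60
(3) 60|_5 = 2·5^2 + 2·5 ↦ 2·6^2 + 2·6|_6 = 84 ⇒ 83
(4) 83|_6 = 2·6^2 + 6 + 5 ↦ 2·7^2 + 7 + 5|_7 = 110 ⇒ 109
(5) 109|_7 = 2·7^2 + 7 + 4 ↦ 2·8^2 + 8 + 4|_8 = 140 ⇒ 139
(6) 139|_8 = 2·8^2 + 8 + 3 ↦ 2·9^2 + 9 + 3|_9 = 174 ⇒ 173

ω^2·2 + ω + 3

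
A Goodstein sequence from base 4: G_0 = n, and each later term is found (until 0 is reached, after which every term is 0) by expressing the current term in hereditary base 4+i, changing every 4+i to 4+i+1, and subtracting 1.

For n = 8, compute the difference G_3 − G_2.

0

(0) 8|_4 = 2·4 ↦ 2·5|_5 = 10 ⇒ 9
(1) 9|_5 = 5 + 4 ↦ 6 + 4|_6 = 10 ⇒ 9
(2) 9|_6 = 6 + 3 ↦ 7 + 3|_7 = 10 ⇒ 9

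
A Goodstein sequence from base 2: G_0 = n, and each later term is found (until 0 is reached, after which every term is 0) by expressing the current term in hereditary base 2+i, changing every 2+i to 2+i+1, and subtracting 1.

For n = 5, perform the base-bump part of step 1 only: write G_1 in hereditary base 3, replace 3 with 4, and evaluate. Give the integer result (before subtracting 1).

256

G_0 = 5. HB_2(5) = 2^2 + 1. Bump = 28. G_1 = 27.
G_1 = 27. HB_3(27) = 3^3. Bump = 256. G_2 = 255.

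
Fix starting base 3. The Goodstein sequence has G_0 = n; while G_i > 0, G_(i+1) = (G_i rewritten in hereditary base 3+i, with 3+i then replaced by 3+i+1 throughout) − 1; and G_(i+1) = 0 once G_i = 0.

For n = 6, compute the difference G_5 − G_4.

0

[0] 6 ≡ 2·3 (base 3). Lift 4: 8. −1: 7.
[1] 7 ≡ 4 + 3 (base 4). Lift 5: 8. −1: 7.
[2] 7 ≡ 5 + 2 (base 5). Lift 6: 8. −1: 7.
[3] 7 ≡ 6 + 1 (base 6). Lift 7: 8. −1: 7.
[4] 7 ≡ 7 (base 7). Lift 8: 8. −1: 7.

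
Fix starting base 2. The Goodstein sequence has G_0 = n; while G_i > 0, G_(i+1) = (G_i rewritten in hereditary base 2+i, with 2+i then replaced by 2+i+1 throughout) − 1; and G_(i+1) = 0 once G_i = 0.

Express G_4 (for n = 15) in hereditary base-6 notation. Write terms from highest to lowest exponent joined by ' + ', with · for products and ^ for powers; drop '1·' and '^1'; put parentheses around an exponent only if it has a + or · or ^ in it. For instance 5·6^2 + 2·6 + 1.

step 0: 15 = 2^(2 + 1) + 2^2 + 2 + 1; sub 3 for 2: 3^(3 + 1) + 3^3 + 3 + 1; = 112; G_1 = 112−1 = 111
step 1: 111 = 3^(3 + 1) + 3^3 + 3; sub 4 for 3: 4^(4 + 1) + 4^4 + 4; = 1284; G_2 = 1284−1 = 1283
step 2: 1283 = 4^(4 + 1) + 4^4 + 3; sub 5 for 4: 5^(5 + 1) + 5^5 + 3; = 18753; G_3 = 18753−1 = 18752
step 3: 18752 = 5^(5 + 1) + 5^5 + 2; sub 6 for 5: 6^(6 + 1) + 6^6 + 2; = 326594; G_4 = 326594−1 = 326593
step 4: 326593 = 6^(6 + 1) + 6^6 + 1; sub 7 for 6: 7^(7 + 1) + 7^7 + 1; = 6588345; G_5 = 6588345−1 = 6588344

6^(6 + 1) + 6^6 + 1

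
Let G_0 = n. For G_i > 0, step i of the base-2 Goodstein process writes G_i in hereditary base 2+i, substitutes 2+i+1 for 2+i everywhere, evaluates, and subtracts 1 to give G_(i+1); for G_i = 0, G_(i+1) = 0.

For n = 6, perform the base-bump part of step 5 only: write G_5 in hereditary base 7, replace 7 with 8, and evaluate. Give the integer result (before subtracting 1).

187244

base 2: 6 = 2^2 + 2; at 3: 3^3 + 3 = 30; next = 29
base 3: 29 = 3^3 + 2; at 4: 4^4 + 2 = 258; next = 257
base 4: 257 = 4^4 + 1; at 5: 5^5 + 1 = 3126; next = 3125
base 5: 3125 = 5^5; at 6: 6^6 = 46656; next = 46655
base 6: 46655 = 5·6^5 + 5·6^4 + 5·6^3 + 5·6^2 + 5·6 + 5; at 7: 5·7^5 + 5·7^4 + 5·7^3 + 5·7^2 + 5·7 + 5 = 98040; next = 98039
base 7: 98039 = 5·7^5 + 5·7^4 + 5·7^3 + 5·7^2 + 5·7 + 4; at 8: 5·8^5 + 5·8^4 + 5·8^3 + 5·8^2 + 5·8 + 4 = 187244; next = 187243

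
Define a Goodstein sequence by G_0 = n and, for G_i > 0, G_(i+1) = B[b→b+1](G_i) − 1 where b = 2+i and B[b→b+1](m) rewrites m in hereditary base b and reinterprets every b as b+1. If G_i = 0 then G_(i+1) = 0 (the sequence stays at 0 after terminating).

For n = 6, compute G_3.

3125

G_0=6  [base 2] 2^2 + 2  →[2↦3]→  3^3 + 3 = 30  −1 ⇒ G_1=29
G_1=29  [base 3] 3^3 + 2  →[3↦4]→  4^4 + 2 = 258  −1 ⇒ G_2=257
G_2=257  [base 4] 4^4 + 1  →[4↦5]→  5^5 + 1 = 3126  −1 ⇒ G_3=3125
G_3=3125  [base 5] 5^5  →[5↦6]→  6^6 = 46656  −1 ⇒ G_4=46655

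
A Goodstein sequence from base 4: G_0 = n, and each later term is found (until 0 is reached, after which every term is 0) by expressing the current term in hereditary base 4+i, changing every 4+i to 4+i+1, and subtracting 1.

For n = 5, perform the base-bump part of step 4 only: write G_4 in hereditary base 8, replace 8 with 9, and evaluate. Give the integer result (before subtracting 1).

3

G_0 = 5. HB_4(5) = 4 + 1. Bump = 6. G_1 = 5.
G_1 = 5. HB_5(5) = 5. Bump = 6. G_2 = 5.
G_2 = 5. HB_6(5) = 5. Bump = 5. G_3 = 4.
G_3 = 4. HB_7(4) = 4. Bump = 4. G_4 = 3.
G_4 = 3. HB_8(3) = 3. Bump = 3. G_5 = 2.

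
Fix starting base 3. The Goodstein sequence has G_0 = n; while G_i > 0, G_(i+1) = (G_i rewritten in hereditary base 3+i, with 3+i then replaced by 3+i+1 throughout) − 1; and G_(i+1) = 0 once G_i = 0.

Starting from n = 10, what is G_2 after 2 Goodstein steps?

10 —HB3→ 3^2 + 1 —bump→ 4^2 + 1 = 17 —(−1)→ 16
16 —HB4→ 4^2 —bump→ 5^2 = 25 —(−1)→ 24
24 —HB5→ 4·5 + 4 —bump→ 4·6 + 4 = 28 —(−1)→ 27

24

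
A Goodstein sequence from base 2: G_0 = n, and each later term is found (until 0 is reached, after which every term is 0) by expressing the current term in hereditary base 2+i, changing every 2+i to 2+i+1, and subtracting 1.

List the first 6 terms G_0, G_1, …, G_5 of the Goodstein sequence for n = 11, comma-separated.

G_0 = 11. HB_2(11) = 2^(2 + 1) + 2 + 1. Bump = 85. G_1 = 84.
G_1 = 84. HB_3(84) = 3^(3 + 1) + 3. Bump = 1028. G_2 = 1027.
G_2 = 1027. HB_4(1027) = 4^(4 + 1) + 3. Bump = 15628. G_3 = 15627.
G_3 = 15627. HB_5(15627) = 5^(5 + 1) + 2. Bump = 279938. G_4 = 279937.
G_4 = 279937. HB_6(279937) = 6^(6 + 1) + 1. Bump = 5764802. G_5 = 5764801.

11, 84, 1027, 15627, 279937, 5764801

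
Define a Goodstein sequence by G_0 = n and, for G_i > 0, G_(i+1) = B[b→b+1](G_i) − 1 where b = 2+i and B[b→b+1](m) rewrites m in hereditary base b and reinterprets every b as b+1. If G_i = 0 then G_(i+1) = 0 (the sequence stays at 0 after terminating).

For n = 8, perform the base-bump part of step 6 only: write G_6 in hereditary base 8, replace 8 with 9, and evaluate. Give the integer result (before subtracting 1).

774841152

8 —HB2→ 2^(2 + 1) —bump→ 3^(3 + 1) = 81 —(−1)→ 80
80 —HB3→ 2·3^3 + 2·3^2 + 2·3 + 2 —bump→ 2·4^4 + 2·4^2 + 2·4 + 2 = 554 —(−1)→ 553
553 —HB4→ 2·4^4 + 2·4^2 + 2·4 + 1 —bump→ 2·5^5 + 2·5^2 + 2·5 + 1 = 6311 —(−1)→ 6310
6310 —HB5→ 2·5^5 + 2·5^2 + 2·5 —bump→ 2·6^6 + 2·6^2 + 2·6 = 93396 —(−1)→ 93395
93395 —HB6→ 2·6^6 + 2·6^2 + 6 + 5 —bump→ 2·7^7 + 2·7^2 + 7 + 5 = 1647196 —(−1)→ 1647195
1647195 —HB7→ 2·7^7 + 2·7^2 + 7 + 4 —bump→ 2·8^8 + 2·8^2 + 8 + 4 = 33554572 —(−1)→ 33554571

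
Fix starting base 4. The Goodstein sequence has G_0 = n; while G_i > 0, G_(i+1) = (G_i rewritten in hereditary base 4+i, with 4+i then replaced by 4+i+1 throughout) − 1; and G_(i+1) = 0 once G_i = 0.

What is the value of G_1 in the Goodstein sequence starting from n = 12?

14

base 4: 12 = 3·4; at 5: 3·5 = 15; next = 14
base 5: 14 = 2·5 + 4; at 6: 2·6 + 4 = 16; next = 15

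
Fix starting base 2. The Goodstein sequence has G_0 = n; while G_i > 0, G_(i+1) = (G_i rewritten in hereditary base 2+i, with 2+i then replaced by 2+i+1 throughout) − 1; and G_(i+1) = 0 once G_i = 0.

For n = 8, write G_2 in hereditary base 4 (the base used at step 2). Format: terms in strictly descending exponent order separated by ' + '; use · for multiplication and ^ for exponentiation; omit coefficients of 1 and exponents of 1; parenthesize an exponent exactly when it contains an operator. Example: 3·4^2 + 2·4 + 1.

2·4^4 + 2·4^2 + 2·4 + 1

base 2: 8 = 2^(2 + 1); at 3: 3^(3 + 1) = 81; next = 80
base 3: 80 = 2·3^3 + 2·3^2 + 2·3 + 2; at 4: 2·4^4 + 2·4^2 + 2·4 + 2 = 554; next = 553
base 4: 553 = 2·4^4 + 2·4^2 + 2·4 + 1; at 5: 2·5^5 + 2·5^2 + 2·5 + 1 = 6311; next = 6310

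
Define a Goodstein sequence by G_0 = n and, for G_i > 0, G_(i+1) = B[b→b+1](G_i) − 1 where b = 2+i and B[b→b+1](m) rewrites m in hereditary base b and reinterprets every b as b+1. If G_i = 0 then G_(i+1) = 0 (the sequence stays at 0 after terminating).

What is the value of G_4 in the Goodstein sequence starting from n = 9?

140743

G_0=9  [base 2] 2^(2 + 1) + 1  →[2↦3]→  3^(3 + 1) + 1 = 82  −1 ⇒ G_1=81
G_1=81  [base 3] 3^(3 + 1)  →[3↦4]→  4^(4 + 1) = 1024  −1 ⇒ G_2=1023
G_2=1023  [base 4] 3·4^4 + 3·4^3 + 3·4^2 + 3·4 + 3  →[4↦5]→  3·5^5 + 3·5^3 + 3·5^2 + 3·5 + 3 = 9843  −1 ⇒ G_3=9842
G_3=9842  [base 5] 3·5^5 + 3·5^3 + 3·5^2 + 3·5 + 2  →[5↦6]→  3·6^6 + 3·6^3 + 3·6^2 + 3·6 + 2 = 140744  −1 ⇒ G_4=140743
G_4=140743  [base 6] 3·6^6 + 3·6^3 + 3·6^2 + 3·6 + 1  →[6↦7]→  3·7^7 + 3·7^3 + 3·7^2 + 3·7 + 1 = 2471827  −1 ⇒ G_5=2471826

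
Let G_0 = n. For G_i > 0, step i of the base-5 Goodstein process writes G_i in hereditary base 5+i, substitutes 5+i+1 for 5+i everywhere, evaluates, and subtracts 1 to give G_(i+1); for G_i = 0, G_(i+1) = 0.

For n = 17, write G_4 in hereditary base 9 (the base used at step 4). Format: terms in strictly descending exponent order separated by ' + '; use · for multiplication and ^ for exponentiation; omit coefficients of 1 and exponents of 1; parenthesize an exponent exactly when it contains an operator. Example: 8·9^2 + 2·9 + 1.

2·9 + 6

step 0: 17 = 3·5 + 2; sub 6 for 5: 3·6 + 2; = 20; G_1 = 20−1 = 19
step 1: 19 = 3·6 + 1; sub 7 for 6: 3·7 + 1; = 22; G_2 = 22−1 = 21
step 2: 21 = 3·7; sub 8 for 7: 3·8; = 24; G_3 = 24−1 = 23
step 3: 23 = 2·8 + 7; sub 9 for 8: 2·9 + 7; = 25; G_4 = 25−1 = 24
step 4: 24 = 2·9 + 6; sub 10 for 9: 2·10 + 6; = 26; G_5 = 26−1 = 25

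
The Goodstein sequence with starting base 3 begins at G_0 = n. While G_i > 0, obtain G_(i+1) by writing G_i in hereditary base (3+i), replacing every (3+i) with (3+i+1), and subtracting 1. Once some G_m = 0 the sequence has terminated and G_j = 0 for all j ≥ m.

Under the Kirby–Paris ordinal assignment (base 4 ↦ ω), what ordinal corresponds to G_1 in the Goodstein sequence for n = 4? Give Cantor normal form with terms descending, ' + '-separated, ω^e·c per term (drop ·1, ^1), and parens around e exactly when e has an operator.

ω

base 3: 4 = 3 + 1; at 4: 4 + 1 = 5; next = 4
base 4: 4 = 4; at 5: 5 = 5; next = 4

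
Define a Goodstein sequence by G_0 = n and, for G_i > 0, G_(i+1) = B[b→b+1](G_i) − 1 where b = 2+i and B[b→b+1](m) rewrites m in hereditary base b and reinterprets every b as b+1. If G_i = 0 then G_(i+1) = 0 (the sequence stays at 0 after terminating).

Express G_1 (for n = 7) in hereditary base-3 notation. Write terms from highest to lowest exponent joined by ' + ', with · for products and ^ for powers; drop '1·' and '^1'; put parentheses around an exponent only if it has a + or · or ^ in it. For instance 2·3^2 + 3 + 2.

[0] 7 ≡ 2^2 + 2 + 1 (base 2). Lift 3: 31. −1: 30.
[1] 30 ≡ 3^3 + 3 (base 3). Lift 4: 260. −1: 259.

3^3 + 3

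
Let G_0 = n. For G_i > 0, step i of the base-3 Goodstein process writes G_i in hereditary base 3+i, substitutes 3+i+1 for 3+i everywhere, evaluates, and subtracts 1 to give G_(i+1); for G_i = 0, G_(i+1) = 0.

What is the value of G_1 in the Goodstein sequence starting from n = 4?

4

i=0: 4 = 3 + 1 (b=3); 3→4: 4 + 1 = 5; 5−1 = 4
i=1: 4 = 4 (b=4); 4→5: 5 = 5; 5−1 = 4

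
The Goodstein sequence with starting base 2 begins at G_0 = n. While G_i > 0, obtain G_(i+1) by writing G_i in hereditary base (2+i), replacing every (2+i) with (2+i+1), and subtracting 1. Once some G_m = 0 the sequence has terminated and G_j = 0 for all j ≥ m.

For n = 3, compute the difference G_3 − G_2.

-1

G_0=3  [base 2] 2 + 1  →[2↦3]→  3 + 1 = 4  −1 ⇒ G_1=3
G_1=3  [base 3] 3  →[3↦4]→  4 = 4  −1 ⇒ G_2=3
G_2=3  [base 4] 3  →[4↦5]→  3 = 3  −1 ⇒ G_3=2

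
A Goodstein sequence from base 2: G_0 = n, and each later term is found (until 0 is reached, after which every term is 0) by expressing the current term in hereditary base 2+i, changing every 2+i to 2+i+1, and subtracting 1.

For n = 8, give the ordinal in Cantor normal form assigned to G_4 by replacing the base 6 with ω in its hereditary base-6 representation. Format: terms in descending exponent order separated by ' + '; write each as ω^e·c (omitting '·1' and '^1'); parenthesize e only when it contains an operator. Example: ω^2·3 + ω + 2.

ω^ω·2 + ω^2·2 + ω + 5

(0) 8|_2 = 2^(2 + 1) ↦ 3^(3 + 1)|_3 = 81 ⇒ 80
(1) 80|_3 = 2·3^3 + 2·3^2 + 2·3 + 2 ↦ 2·4^4 + 2·4^2 + 2·4 + 2|_4 = 554 ⇒ 553
(2) 553|_4 = 2·4^4 + 2·4^2 + 2·4 + 1 ↦ 2·5^5 + 2·5^2 + 2·5 + 1|_5 = 6311 ⇒ 6310
(3) 6310|_5 = 2·5^5 + 2·5^2 + 2·5 ↦ 2·6^6 + 2·6^2 + 2·6|_6 = 93396 ⇒ 93395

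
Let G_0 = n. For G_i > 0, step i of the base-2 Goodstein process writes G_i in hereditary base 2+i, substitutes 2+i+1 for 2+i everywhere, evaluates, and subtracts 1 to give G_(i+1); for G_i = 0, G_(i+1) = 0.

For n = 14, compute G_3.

step 0: 14 = 2^(2 + 1) + 2^2 + 2; sub 3 for 2: 3^(3 + 1) + 3^3 + 3; = 111; G_1 = 111−1 = 110
step 1: 110 = 3^(3 + 1) + 3^3 + 2; sub 4 for 3: 4^(4 + 1) + 4^4 + 2; = 1282; G_2 = 1282−1 = 1281
step 2: 1281 = 4^(4 + 1) + 4^4 + 1; sub 5 for 4: 5^(5 + 1) + 5^5 + 1; = 18751; G_3 = 18751−1 = 18750

18750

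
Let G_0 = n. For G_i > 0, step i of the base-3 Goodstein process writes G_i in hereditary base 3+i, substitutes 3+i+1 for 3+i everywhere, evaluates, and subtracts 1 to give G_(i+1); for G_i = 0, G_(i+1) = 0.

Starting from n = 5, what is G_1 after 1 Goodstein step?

5

5 —HB3→ 3 + 2 —bump→ 4 + 2 = 6 —(−1)→ 5
5 —HB4→ 4 + 1 —bump→ 5 + 1 = 6 —(−1)→ 5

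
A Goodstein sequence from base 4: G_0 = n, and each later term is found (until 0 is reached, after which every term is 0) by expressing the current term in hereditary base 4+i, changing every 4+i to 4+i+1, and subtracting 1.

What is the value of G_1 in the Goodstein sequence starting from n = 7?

step 0: 7 = 4 + 3; sub 5 for 4: 5 + 3; = 8; G_1 = 8−1 = 7
step 1: 7 = 5 + 2; sub 6 for 5: 6 + 2; = 8; G_2 = 8−1 = 7

7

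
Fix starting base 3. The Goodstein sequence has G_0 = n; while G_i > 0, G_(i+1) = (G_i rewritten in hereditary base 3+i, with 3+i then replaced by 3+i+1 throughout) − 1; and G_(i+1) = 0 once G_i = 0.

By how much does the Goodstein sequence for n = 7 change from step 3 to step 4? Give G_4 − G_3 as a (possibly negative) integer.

(0) 7|_3 = 2·3 + 1 ↦ 2·4 + 1|_4 = 9 ⇒ 8
(1) 8|_4 = 2·4 ↦ 2·5|_5 = 10 ⇒ 9
(2) 9|_5 = 5 + 4 ↦ 6 + 4|_6 = 10 ⇒ 9
(3) 9|_6 = 6 + 3 ↦ 7 + 3|_7 = 10 ⇒ 9

0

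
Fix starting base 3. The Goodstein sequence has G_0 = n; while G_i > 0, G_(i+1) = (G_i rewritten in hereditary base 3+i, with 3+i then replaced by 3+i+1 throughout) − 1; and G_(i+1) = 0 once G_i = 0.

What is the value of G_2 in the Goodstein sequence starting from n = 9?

step 0: 9 = 3^2; sub 4 for 3: 4^2; = 16; G_1 = 16−1 = 15
step 1: 15 = 3·4 + 3; sub 5 for 4: 3·5 + 3; = 18; G_2 = 18−1 = 17
step 2: 17 = 3·5 + 2; sub 6 for 5: 3·6 + 2; = 20; G_3 = 20−1 = 19

17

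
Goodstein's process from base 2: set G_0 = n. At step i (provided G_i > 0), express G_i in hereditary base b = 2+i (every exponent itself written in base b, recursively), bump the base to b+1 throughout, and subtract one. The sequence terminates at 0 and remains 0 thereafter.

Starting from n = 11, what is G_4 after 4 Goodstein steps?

279937

G_0 = 11. HB_2(11) = 2^(2 + 1) + 2 + 1. Bump = 85. G_1 = 84.
G_1 = 84. HB_3(84) = 3^(3 + 1) + 3. Bump = 1028. G_2 = 1027.
G_2 = 1027. HB_4(1027) = 4^(4 + 1) + 3. Bump = 15628. G_3 = 15627.
G_3 = 15627. HB_5(15627) = 5^(5 + 1) + 2. Bump = 279938. G_4 = 279937.
G_4 = 279937. HB_6(279937) = 6^(6 + 1) + 1. Bump = 5764802. G_5 = 5764801.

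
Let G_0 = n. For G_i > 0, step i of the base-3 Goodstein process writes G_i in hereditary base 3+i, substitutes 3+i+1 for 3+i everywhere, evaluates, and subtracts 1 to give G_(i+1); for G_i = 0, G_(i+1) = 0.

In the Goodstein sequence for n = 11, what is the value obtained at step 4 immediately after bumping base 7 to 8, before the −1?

(0) 11|_3 = 3^2 + 2 ↦ 4^2 + 2|_4 = 18 ⇒ 17
(1) 17|_4 = 4^2 + 1 ↦ 5^2 + 1|_5 = 26 ⇒ 25
(2) 25|_5 = 5^2 ↦ 6^2|_6 = 36 ⇒ 35
(3) 35|_6 = 5·6 + 5 ↦ 5·7 + 5|_7 = 40 ⇒ 39
(4) 39|_7 = 5·7 + 4 ↦ 5·8 + 4|_8 = 44 ⇒ 43

44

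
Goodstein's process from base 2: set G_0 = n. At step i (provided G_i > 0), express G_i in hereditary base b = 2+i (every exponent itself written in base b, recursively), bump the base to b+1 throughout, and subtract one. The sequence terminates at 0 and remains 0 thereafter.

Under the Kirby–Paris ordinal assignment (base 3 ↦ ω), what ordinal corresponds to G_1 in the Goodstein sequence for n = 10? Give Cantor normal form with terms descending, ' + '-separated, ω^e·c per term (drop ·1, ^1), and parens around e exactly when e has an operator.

10 —HB2→ 2^(2 + 1) + 2 —bump→ 3^(3 + 1) + 3 = 84 —(−1)→ 83
83 —HB3→ 3^(3 + 1) + 2 —bump→ 4^(4 + 1) + 2 = 1026 —(−1)→ 1025

ω^(ω + 1) + 2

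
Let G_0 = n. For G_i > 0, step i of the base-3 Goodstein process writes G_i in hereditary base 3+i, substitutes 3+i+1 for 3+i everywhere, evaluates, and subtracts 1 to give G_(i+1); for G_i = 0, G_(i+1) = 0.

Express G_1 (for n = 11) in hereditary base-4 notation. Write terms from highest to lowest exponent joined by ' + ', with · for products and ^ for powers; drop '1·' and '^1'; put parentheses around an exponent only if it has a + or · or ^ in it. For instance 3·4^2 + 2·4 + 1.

4^2 + 1

base 3: 11 = 3^2 + 2; at 4: 4^2 + 2 = 18; next = 17
base 4: 17 = 4^2 + 1; at 5: 5^2 + 1 = 26; next = 25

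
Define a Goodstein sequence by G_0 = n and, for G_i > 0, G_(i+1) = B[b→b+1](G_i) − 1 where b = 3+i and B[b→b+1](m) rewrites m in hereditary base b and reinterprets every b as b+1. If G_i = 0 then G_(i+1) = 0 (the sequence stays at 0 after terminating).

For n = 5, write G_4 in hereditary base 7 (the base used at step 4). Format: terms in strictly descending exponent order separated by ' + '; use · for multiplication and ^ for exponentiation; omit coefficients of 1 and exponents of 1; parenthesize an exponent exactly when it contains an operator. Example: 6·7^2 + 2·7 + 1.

G_0=5  [base 3] 3 + 2  →[3↦4]→  4 + 2 = 6  −1 ⇒ G_1=5
G_1=5  [base 4] 4 + 1  →[4↦5]→  5 + 1 = 6  −1 ⇒ G_2=5
G_2=5  [base 5] 5  →[5↦6]→  6 = 6  −1 ⇒ G_3=5
G_3=5  [base 6] 5  →[6↦7]→  5 = 5  −1 ⇒ G_4=4

4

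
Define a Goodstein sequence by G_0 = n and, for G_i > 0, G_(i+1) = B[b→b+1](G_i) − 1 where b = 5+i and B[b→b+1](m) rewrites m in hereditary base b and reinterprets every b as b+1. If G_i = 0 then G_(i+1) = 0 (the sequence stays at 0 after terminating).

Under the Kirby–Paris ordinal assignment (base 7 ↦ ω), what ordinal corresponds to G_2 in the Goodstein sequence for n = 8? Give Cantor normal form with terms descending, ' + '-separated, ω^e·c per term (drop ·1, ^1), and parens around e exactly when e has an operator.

ω + 1

i=0: 8 = 5 + 3 (b=5); 5→6: 6 + 3 = 9; 9−1 = 8
i=1: 8 = 6 + 2 (b=6); 6→7: 7 + 2 = 9; 9−1 = 8
i=2: 8 = 7 + 1 (b=7); 7→8: 8 + 1 = 9; 9−1 = 8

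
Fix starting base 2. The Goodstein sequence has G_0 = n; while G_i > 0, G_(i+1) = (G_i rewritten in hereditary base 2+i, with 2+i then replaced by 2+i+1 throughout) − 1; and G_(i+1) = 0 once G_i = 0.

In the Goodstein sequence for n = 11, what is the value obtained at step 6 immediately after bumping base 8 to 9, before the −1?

[0] 11 ≡ 2^(2 + 1) + 2 + 1 (base 2). Lift 3: 85. −1: 84.
[1] 84 ≡ 3^(3 + 1) + 3 (base 3). Lift 4: 1028. −1: 1027.
[2] 1027 ≡ 4^(4 + 1) + 3 (base 4). Lift 5: 15628. −1: 15627.
[3] 15627 ≡ 5^(5 + 1) + 2 (base 5). Lift 6: 279938. −1: 279937.
[4] 279937 ≡ 6^(6 + 1) + 1 (base 6). Lift 7: 5764802. −1: 5764801.
[5] 5764801 ≡ 7^(7 + 1) (base 7). Lift 8: 134217728. −1: 134217727.
[6] 134217727 ≡ 7·8^8 + 7·8^7 + 7·8^6 + 7·8^5 + 7·8^4 + 7·8^3 + 7·8^2 + 7·8 + 7 (base 8). Lift 9: 2749609303. −1: 2749609302.

2749609303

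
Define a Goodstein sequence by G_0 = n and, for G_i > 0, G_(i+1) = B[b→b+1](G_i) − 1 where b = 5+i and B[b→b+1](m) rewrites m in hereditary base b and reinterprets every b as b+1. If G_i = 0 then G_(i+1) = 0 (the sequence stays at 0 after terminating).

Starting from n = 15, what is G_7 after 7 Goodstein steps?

(0) 15|_5 = 3·5 ↦ 3·6|_6 = 18 ⇒ 17
(1) 17|_6 = 2·6 + 5 ↦ 2·7 + 5|_7 = 19 ⇒ 18
(2) 18|_7 = 2·7 + 4 ↦ 2·8 + 4|_8 = 20 ⇒ 19
(3) 19|_8 = 2·8 + 3 ↦ 2·9 + 3|_9 = 21 ⇒ 20
(4) 20|_9 = 2·9 + 2 ↦ 2·10 + 2|_10 = 22 ⇒ 21
(5) 21|_10 = 2·10 + 1 ↦ 2·11 + 1|_11 = 23 ⇒ 22
(6) 22|_11 = 2·11 ↦ 2·12|_12 = 24 ⇒ 23
(7) 23|_12 = 12 + 11 ↦ 13 + 11|_13 = 24 ⇒ 23

23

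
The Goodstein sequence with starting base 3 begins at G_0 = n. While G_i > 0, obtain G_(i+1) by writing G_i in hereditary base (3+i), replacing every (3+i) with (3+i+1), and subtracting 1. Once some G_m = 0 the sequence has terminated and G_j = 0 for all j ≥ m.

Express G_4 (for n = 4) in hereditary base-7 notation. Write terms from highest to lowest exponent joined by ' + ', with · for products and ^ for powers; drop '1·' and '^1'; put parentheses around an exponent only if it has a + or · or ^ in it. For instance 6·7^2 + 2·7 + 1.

[0] 4 ≡ 3 + 1 (base 3). Lift 4: 5. −1: 4.
[1] 4 ≡ 4 (base 4). Lift 5: 5. −1: 4.
[2] 4 ≡ 4 (base 5). Lift 6: 4. −1: 3.
[3] 3 ≡ 3 (base 6). Lift 7: 3. −1: 2.
[4] 2 ≡ 2 (base 7). Lift 8: 2. −1: 1.

2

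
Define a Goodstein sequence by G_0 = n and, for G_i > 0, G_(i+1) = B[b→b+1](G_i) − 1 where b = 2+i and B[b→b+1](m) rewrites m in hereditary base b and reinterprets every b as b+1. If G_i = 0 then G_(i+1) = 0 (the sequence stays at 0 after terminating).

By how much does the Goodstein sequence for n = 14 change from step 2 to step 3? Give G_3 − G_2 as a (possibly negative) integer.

(0) 14|_2 = 2^(2 + 1) + 2^2 + 2 ↦ 3^(3 + 1) + 3^3 + 3|_3 = 111 ⇒ 110
(1) 110|_3 = 3^(3 + 1) + 3^3 + 2 ↦ 4^(4 + 1) + 4^4 + 2|_4 = 1282 ⇒ 1281
(2) 1281|_4 = 4^(4 + 1) + 4^4 + 1 ↦ 5^(5 + 1) + 5^5 + 1|_5 = 18751 ⇒ 18750

17469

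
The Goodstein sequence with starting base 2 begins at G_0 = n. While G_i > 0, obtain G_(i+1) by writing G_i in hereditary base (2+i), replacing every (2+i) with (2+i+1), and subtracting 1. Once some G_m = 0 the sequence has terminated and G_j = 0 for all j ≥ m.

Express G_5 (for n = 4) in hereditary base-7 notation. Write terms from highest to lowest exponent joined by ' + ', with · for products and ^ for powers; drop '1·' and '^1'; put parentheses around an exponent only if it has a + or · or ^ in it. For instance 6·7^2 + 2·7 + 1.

2·7^2 + 7 + 4

[0] 4 ≡ 2^2 (base 2). Lift 3: 27. −1: 26.
[1] 26 ≡ 2·3^2 + 2·3 + 2 (base 3). Lift 4: 42. −1: 41.
[2] 41 ≡ 2·4^2 + 2·4 + 1 (base 4). Lift 5: 61. −1: 60.
[3] 60 ≡ 2·5^2 + 2·5 (base 5). Lift 6: 84. −1: 83.
[4] 83 ≡ 2·6^2 + 6 + 5 (base 6). Lift 7: 110. −1: 109.
[5] 109 ≡ 2·7^2 + 7 + 4 (base 7). Lift 8: 140. −1: 139.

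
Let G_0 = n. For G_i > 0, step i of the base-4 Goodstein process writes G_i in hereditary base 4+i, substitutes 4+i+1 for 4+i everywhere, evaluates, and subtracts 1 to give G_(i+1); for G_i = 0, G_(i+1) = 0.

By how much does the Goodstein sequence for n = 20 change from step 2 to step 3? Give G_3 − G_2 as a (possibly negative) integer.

step 0: 20 = 4^2 + 4; sub 5 for 4: 5^2 + 5; = 30; G_1 = 30−1 = 29
step 1: 29 = 5^2 + 4; sub 6 for 5: 6^2 + 4; = 40; G_2 = 40−1 = 39
step 2: 39 = 6^2 + 3; sub 7 for 6: 7^2 + 3; = 52; G_3 = 52−1 = 51

12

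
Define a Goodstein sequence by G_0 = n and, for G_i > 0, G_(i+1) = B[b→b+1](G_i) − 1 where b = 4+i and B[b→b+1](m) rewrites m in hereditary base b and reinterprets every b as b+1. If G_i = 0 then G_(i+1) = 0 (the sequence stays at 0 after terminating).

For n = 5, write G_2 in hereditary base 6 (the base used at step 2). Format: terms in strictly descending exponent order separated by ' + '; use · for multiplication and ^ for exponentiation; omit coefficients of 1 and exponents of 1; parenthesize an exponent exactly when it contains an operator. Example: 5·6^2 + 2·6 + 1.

step 0: 5 = 4 + 1; sub 5 for 4: 5 + 1; = 6; G_1 = 6−1 = 5
step 1: 5 = 5; sub 6 for 5: 6; = 6; G_2 = 6−1 = 5
step 2: 5 = 5; sub 7 for 6: 5; = 5; G_3 = 5−1 = 4

5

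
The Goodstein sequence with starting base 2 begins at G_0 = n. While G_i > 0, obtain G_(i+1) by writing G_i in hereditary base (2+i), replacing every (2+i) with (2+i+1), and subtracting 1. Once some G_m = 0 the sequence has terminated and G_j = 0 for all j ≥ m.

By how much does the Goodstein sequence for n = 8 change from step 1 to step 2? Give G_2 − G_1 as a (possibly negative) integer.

i=0: 8 = 2^(2 + 1) (b=2); 2→3: 3^(3 + 1) = 81; 81−1 = 80
i=1: 80 = 2·3^3 + 2·3^2 + 2·3 + 2 (b=3); 3→4: 2·4^4 + 2·4^2 + 2·4 + 2 = 554; 554−1 = 553

473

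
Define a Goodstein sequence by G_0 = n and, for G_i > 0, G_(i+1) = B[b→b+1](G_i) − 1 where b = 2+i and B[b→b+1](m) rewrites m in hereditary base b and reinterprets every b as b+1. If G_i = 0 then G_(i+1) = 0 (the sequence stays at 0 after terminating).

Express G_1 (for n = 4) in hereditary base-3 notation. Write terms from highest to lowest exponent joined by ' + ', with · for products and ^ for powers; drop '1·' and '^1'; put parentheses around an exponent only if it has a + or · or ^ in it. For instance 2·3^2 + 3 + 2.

i=0: 4 = 2^2 (b=2); 2→3: 3^3 = 27; 27−1 = 26
i=1: 26 = 2·3^2 + 2·3 + 2 (b=3); 3→4: 2·4^2 + 2·4 + 2 = 42; 42−1 = 41

2·3^2 + 2·3 + 2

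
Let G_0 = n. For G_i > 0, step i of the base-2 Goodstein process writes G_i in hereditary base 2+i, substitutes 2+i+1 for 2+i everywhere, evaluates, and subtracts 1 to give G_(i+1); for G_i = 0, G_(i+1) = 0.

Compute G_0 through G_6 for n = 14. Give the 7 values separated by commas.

14, 110, 1281, 18750, 326591, 5862840, 134404971

step 0: 14 = 2^(2 + 1) + 2^2 + 2; sub 3 for 2: 3^(3 + 1) + 3^3 + 3; = 111; G_1 = 111−1 = 110
step 1: 110 = 3^(3 + 1) + 3^3 + 2; sub 4 for 3: 4^(4 + 1) + 4^4 + 2; = 1282; G_2 = 1282−1 = 1281
step 2: 1281 = 4^(4 + 1) + 4^4 + 1; sub 5 for 4: 5^(5 + 1) + 5^5 + 1; = 18751; G_3 = 18751−1 = 18750
step 3: 18750 = 5^(5 + 1) + 5^5; sub 6 for 5: 6^(6 + 1) + 6^6; = 326592; G_4 = 326592−1 = 326591
step 4: 326591 = 6^(6 + 1) + 5·6^5 + 5·6^4 + 5·6^3 + 5·6^2 + 5·6 + 5; sub 7 for 6: 7^(7 + 1) + 5·7^5 + 5·7^4 + 5·7^3 + 5·7^2 + 5·7 + 5; = 5862841; G_5 = 5862841−1 = 5862840
step 5: 5862840 = 7^(7 + 1) + 5·7^5 + 5·7^4 + 5·7^3 + 5·7^2 + 5·7 + 4; sub 8 for 7: 8^(8 + 1) + 5·8^5 + 5·8^4 + 5·8^3 + 5·8^2 + 5·8 + 4; = 134404972; G_6 = 134404972−1 = 134404971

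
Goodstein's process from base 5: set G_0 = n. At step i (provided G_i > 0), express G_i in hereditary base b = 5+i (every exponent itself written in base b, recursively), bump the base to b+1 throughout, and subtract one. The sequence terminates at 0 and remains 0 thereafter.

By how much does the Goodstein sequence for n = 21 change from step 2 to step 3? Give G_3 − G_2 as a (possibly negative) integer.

step 0: 21 = 4·5 + 1; sub 6 for 5: 4·6 + 1; = 25; G_1 = 25−1 = 24
step 1: 24 = 4·6; sub 7 for 6: 4·7; = 28; G_2 = 28−1 = 27
step 2: 27 = 3·7 + 6; sub 8 for 7: 3·8 + 6; = 30; G_3 = 30−1 = 29

2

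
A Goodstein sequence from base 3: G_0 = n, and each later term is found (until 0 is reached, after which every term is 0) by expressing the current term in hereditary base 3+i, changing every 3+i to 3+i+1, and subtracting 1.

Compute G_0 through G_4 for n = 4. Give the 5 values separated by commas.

i=0: 4 = 3 + 1 (b=3); 3→4: 4 + 1 = 5; 5−1 = 4
i=1: 4 = 4 (b=4); 4→5: 5 = 5; 5−1 = 4
i=2: 4 = 4 (b=5); 5→6: 4 = 4; 4−1 = 3
i=3: 3 = 3 (b=6); 6→7: 3 = 3; 3−1 = 2

4, 4, 4, 3, 2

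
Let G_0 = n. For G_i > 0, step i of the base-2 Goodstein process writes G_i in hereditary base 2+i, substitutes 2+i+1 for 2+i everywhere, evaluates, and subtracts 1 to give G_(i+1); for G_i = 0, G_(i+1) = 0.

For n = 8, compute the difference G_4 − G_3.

87085

8 —HB2→ 2^(2 + 1) —bump→ 3^(3 + 1) = 81 —(−1)→ 80
80 —HB3→ 2·3^3 + 2·3^2 + 2·3 + 2 —bump→ 2·4^4 + 2·4^2 + 2·4 + 2 = 554 —(−1)→ 553
553 —HB4→ 2·4^4 + 2·4^2 + 2·4 + 1 —bump→ 2·5^5 + 2·5^2 + 2·5 + 1 = 6311 —(−1)→ 6310
6310 —HB5→ 2·5^5 + 2·5^2 + 2·5 —bump→ 2·6^6 + 2·6^2 + 2·6 = 93396 —(−1)→ 93395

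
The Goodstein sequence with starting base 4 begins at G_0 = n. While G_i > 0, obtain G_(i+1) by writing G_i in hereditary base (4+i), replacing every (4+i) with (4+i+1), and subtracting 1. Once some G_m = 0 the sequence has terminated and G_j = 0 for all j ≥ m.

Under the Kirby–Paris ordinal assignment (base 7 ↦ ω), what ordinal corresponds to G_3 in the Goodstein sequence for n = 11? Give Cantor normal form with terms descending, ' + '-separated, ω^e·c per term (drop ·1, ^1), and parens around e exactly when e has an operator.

ω·2

step 0: 11 = 2·4 + 3; sub 5 for 4: 2·5 + 3; = 13; G_1 = 13−1 = 12
step 1: 12 = 2·5 + 2; sub 6 for 5: 2·6 + 2; = 14; G_2 = 14−1 = 13
step 2: 13 = 2·6 + 1; sub 7 for 6: 2·7 + 1; = 15; G_3 = 15−1 = 14
step 3: 14 = 2·7; sub 8 for 7: 2·8; = 16; G_4 = 16−1 = 15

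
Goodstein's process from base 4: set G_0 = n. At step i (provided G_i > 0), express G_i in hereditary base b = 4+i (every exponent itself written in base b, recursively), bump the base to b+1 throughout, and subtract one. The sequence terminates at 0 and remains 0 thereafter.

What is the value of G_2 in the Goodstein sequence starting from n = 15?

i=0: 15 = 3·4 + 3 (b=4); 4→5: 3·5 + 3 = 18; 18−1 = 17
i=1: 17 = 3·5 + 2 (b=5); 5→6: 3·6 + 2 = 20; 20−1 = 19
i=2: 19 = 3·6 + 1 (b=6); 6→7: 3·7 + 1 = 22; 22−1 = 21

19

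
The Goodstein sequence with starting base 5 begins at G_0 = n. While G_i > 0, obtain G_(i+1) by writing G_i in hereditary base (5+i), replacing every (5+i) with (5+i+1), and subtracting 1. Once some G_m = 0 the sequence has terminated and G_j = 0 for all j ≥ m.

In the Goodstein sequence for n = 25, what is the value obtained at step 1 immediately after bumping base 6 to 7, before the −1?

[0] 25 ≡ 5^2 (base 5). Lift 6: 36. −1: 35.
[1] 35 ≡ 5·6 + 5 (base 6). Lift 7: 40. −1: 39.

40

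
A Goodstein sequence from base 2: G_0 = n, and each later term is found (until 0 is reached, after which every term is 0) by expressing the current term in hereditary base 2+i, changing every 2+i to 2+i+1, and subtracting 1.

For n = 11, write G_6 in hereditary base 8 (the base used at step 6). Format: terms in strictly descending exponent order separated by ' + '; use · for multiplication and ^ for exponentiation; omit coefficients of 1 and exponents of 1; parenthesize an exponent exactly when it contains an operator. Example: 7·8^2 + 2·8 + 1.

base 2: 11 = 2^(2 + 1) + 2 + 1; at 3: 3^(3 + 1) + 3 + 1 = 85; next = 84
base 3: 84 = 3^(3 + 1) + 3; at 4: 4^(4 + 1) + 4 = 1028; next = 1027
base 4: 1027 = 4^(4 + 1) + 3; at 5: 5^(5 + 1) + 3 = 15628; next = 15627
base 5: 15627 = 5^(5 + 1) + 2; at 6: 6^(6 + 1) + 2 = 279938; next = 279937
base 6: 279937 = 6^(6 + 1) + 1; at 7: 7^(7 + 1) + 1 = 5764802; next = 5764801
base 7: 5764801 = 7^(7 + 1); at 8: 8^(8 + 1) = 134217728; next = 134217727

7·8^8 + 7·8^7 + 7·8^6 + 7·8^5 + 7·8^4 + 7·8^3 + 7·8^2 + 7·8 + 7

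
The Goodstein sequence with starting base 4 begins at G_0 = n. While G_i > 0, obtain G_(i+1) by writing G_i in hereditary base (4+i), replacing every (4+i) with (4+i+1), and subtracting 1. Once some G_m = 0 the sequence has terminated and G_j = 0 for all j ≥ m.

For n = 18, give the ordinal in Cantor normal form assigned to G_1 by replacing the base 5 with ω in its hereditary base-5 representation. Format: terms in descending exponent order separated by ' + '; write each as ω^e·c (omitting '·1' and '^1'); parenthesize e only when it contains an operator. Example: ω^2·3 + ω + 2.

ω^2 + 1

G_0=18  [base 4] 4^2 + 2  →[4↦5]→  5^2 + 2 = 27  −1 ⇒ G_1=26
G_1=26  [base 5] 5^2 + 1  →[5↦6]→  6^2 + 1 = 37  −1 ⇒ G_2=36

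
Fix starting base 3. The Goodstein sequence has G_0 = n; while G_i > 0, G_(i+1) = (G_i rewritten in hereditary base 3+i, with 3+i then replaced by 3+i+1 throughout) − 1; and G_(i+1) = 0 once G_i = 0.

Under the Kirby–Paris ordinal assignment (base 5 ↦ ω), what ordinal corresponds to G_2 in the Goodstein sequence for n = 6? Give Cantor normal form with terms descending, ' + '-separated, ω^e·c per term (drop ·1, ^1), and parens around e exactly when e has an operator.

G_0 = 6. HB_3(6) = 2·3. Bump = 8. G_1 = 7.
G_1 = 7. HB_4(7) = 4 + 3. Bump = 8. G_2 = 7.
G_2 = 7. HB_5(7) = 5 + 2. Bump = 8. G_3 = 7.

ω + 2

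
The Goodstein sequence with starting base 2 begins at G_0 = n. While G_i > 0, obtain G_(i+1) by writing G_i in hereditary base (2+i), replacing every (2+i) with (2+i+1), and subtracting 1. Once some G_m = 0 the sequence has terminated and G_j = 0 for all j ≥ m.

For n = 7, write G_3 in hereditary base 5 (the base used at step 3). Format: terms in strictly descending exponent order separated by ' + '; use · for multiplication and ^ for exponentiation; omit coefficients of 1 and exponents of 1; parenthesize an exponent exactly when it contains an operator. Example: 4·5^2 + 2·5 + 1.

base 2: 7 = 2^2 + 2 + 1; at 3: 3^3 + 3 + 1 = 31; next = 30
base 3: 30 = 3^3 + 3; at 4: 4^4 + 4 = 260; next = 259
base 4: 259 = 4^4 + 3; at 5: 5^5 + 3 = 3128; next = 3127
base 5: 3127 = 5^5 + 2; at 6: 6^6 + 2 = 46658; next = 46657

5^5 + 2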